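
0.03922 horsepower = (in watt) 1 horsepower = 745.69987 W, so 0.03922 horsepower = 0.03922 * 745.69987 = 29.246349 W. 29.246349 W = 29.246349 watt ≈ 29.25 watt (4 s.f.). Final answer: 29.25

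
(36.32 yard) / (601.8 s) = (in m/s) 0.05519. Check: 1 yard = 0.9144 m, so 36.32 yard = 36.32 * 0.9144 = 33.211008 m. 601.8 s is already in s. Combine: 33.211008 m / 601.8 s = 0.055186122 m/s. Result: 0.055186122 m/s ≈ 0.05519 m/s (4 s.f.).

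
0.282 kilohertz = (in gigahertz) 1 kilohertz = 1000 Hz, so 0.282 kilohertz = 0.282 * 1000 = 282 Hz. 1 gigahertz = 1e+09 Hz, so 282 Hz = 282 / 1e+09 = 2.82e-07 gigahertz. Final answer: 2.82e-07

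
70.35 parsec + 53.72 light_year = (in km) 2.679e+15. Check: 1 parsec = 3.0856776e+16 m, so 70.35 parsec = 70.35 * 3.0856776e+16 = 2.1707742e+18 m. 1 light_year = 9.4607305e+15 m, so 53.72 light_year = 53.72 * 9.4607305e+15 = 5.0823044e+17 m. Sum: 2.1707742e+18 + 5.0823044e+17 = 2.6790046e+18 m. 1 km = 1000 m, so 2.6790046e+18 m = 2.6790046e+18 / 1000 = 2.6790046e+15 km ≈ 2.679e+15 km (4 s.f.).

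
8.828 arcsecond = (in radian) 1 arcsecond = 4.8481368e-06 rad, so 8.828 arcsecond = 8.828 * 4.8481368e-06 = 4.2799352e-05 rad. 4.2799352e-05 rad = 4.2799352e-05 radian ≈ 4.28e-05 radian (4 s.f.). Final answer: 4.28e-05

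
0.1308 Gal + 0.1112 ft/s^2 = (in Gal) 3.52. Check: 1 Gal = 0.01 m/s^2, so 0.1308 Gal = 0.1308 * 0.01 = 0.001308 m/s^2. 1 ft/s^2 = 0.3048 m/s^2, so 0.1112 ft/s^2 = 0.1112 * 0.3048 = 0.03389376 m/s^2. Sum: 0.001308 + 0.03389376 = 0.03520176 m/s^2. 1 Gal = 0.01 m/s^2, so 0.03520176 m/s^2 = 0.03520176 / 0.01 = 3.520176 Gal ≈ 3.52 Gal (4 s.f.).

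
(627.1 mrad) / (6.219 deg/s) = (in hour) 0.001605. Check: 1 mrad = 0.001 rad, so 627.1 mrad = 627.1 * 0.001 = 0.6271 rad. 1 deg/s = 0.017453293 rad/s, so 6.219 deg/s = 6.219 * 0.017453293 = 0.10854203 rad/s. Combine: 0.6271 rad / 0.10854203 rad/s = 5.7774857 s. 1 hour = 3600 s, so 5.7774857 s = 5.7774857 / 3600 = 0.0016048571 hour ≈ 0.001605 hour (4 s.f.).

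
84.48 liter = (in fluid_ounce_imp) 2973. Check: 1 liter = 0.001 m^3, so 84.48 liter = 84.48 * 0.001 = 0.08448 m^3. 1 fluid_ounce_imp = 2.8413063e-05 m^3, so 0.08448 m^3 = 0.08448 / 2.8413063e-05 = 2973.2803 fluid_ounce_imp ≈ 2973 fluid_ounce_imp (4 s.f.).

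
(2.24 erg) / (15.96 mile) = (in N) 8.721e-12. Check: 1 erg = 1e-07 J, so 2.24 erg = 2.24 * 1e-07 = 2.24e-07 J. 1 mile = 1609.344 m, so 15.96 mile = 15.96 * 1609.344 = 25685.13 m. Combine: 2.24e-07 J / 25685.13 m = 8.7209992e-12 N. Result: 8.7209992e-12 N ≈ 8.721e-12 N (4 s.f.).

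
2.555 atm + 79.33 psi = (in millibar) 8058. Check: 1 atm = 101325 Pa, so 2.555 atm = 2.555 * 101325 = 258885.38 Pa. 1 psi = 6894.7573 Pa, so 79.33 psi = 79.33 * 6894.7573 = 546961.1 Pa. Sum: 258885.38 + 546961.1 = 805846.47 Pa. 1 millibar = 100 Pa, so 805846.47 Pa = 805846.47 / 100 = 8058.4647 millibar ≈ 8058 millibar (4 s.f.).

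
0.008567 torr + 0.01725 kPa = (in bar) 0.0001839. Check: 1 torr = 133.32237 Pa, so 0.008567 torr = 0.008567 * 133.32237 = 1.1421727 Pa. 1 kPa = 1000 Pa, so 0.01725 kPa = 0.01725 * 1000 = 17.25 Pa. Sum: 1.1421727 + 17.25 = 18.392173 Pa. 1 bar = 100000 Pa, so 18.392173 Pa = 18.392173 / 100000 = 0.00018392173 bar ≈ 0.0001839 bar (4 s.f.).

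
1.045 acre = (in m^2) 4229. Check: 1 acre = 4046.8564 m^2, so 1.045 acre = 1.045 * 4046.8564 = 4228.965 m^2. Result: 4228.965 m^2 ≈ 4229 m^2 (4 s.f.).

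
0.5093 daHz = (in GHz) 5.093e-09. Check: 1 daHz = 10 Hz, so 0.5093 daHz = 0.5093 * 10 = 5.093 Hz. 1 GHz = 1e+09 Hz, so 5.093 Hz = 5.093 / 1e+09 = 5.093e-09 GHz.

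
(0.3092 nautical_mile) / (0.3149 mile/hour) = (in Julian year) 1 nautical_mile = 1852 m, so 0.3092 nautical_mile = 0.3092 * 1852 = 572.6384 m. 1 mile/hour = 0.44704 m/s, so 0.3149 mile/hour = 0.3149 * 0.44704 = 0.1407729 m/s. Combine: 572.6384 m / 0.1407729 m/s = 4067.8171 s. 1 Julian year = 31557600 s, so 4067.8171 s = 4067.8171 / 31557600 = 0.00012890135 Julian year ≈ 0.0001289 Julian year (4 s.f.). Final answer: 0.0001289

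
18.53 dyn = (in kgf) 1.89e-05. Check: 1 dyn = 1e-05 N, so 18.53 dyn = 18.53 * 1e-05 = 0.0001853 N. 1 kgf = 9.80665 N, so 0.0001853 N = 0.0001853 / 9.80665 = 1.8895341e-05 kgf ≈ 1.89e-05 kgf (4 s.f.).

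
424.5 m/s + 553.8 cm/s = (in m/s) 430. Check: 424.5 m/s is already in m/s. 1 cm/s = 0.01 m/s, so 553.8 cm/s = 553.8 * 0.01 = 5.538 m/s. Sum: 424.5 + 5.538 = 430.038 m/s. Result: 430.038 m/s ≈ 430 m/s (4 s.f.).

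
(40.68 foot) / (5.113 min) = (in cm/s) 4.042. Check: 1 foot = 0.3048 m, so 40.68 foot = 40.68 * 0.3048 = 12.399264 m. 1 min = 60 s, so 5.113 min = 5.113 * 60 = 306.78 s. Combine: 12.399264 m / 306.78 s = 0.040417446 m/s. 1 cm/s = 0.01 m/s, so 0.040417446 m/s = 0.040417446 / 0.01 = 4.0417446 cm/s ≈ 4.042 cm/s (4 s.f.).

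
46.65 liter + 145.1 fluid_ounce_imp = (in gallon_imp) 11.17. Check: 1 liter = 0.001 m^3, so 46.65 liter = 46.65 * 0.001 = 0.04665 m^3. 1 fluid_ounce_imp = 2.8413063e-05 m^3, so 145.1 fluid_ounce_imp = 145.1 * 2.8413063e-05 = 0.0041227354 m^3. Sum: 0.04665 + 0.0041227354 = 0.050772735 m^3. 1 gallon_imp = 0.00454609 m^3, so 0.050772735 m^3 = 0.050772735 / 0.00454609 = 11.16844 gallon_imp ≈ 11.17 gallon_imp (4 s.f.).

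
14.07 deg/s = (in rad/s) 0.2456. Check: 1 deg/s = 0.017453293 rad/s, so 14.07 deg/s = 14.07 * 0.017453293 = 0.24556783 rad/s. Result: 0.24556783 rad/s ≈ 0.2456 rad/s (4 s.f.).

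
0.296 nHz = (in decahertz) 1 nHz = 1e-09 Hz, so 0.296 nHz = 0.296 * 1e-09 = 2.96e-10 Hz. 1 decahertz = 10 Hz, so 2.96e-10 Hz = 2.96e-10 / 10 = 2.96e-11 decahertz. Final answer: 2.96e-11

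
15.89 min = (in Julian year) 1 min = 60 s, so 15.89 min = 15.89 * 60 = 953.4 s. 1 Julian year = 31557600 s, so 953.4 s = 953.4 / 31557600 = 3.0211423e-05 Julian year ≈ 3.021e-05 Julian year (4 s.f.). Final answer: 3.021e-05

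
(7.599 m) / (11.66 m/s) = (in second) 7.599 m is already in m. 11.66 m/s is already in m/s. Combine: 7.599 m / 11.66 m/s = 0.65171527 s. 0.65171527 s = 0.65171527 second ≈ 0.6517 second (4 s.f.). Final answer: 0.6517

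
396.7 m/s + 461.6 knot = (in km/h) 2283. Check: 396.7 m/s is already in m/s. 1 knot = 0.51444444 m/s, so 461.6 knot = 461.6 * 0.51444444 = 237.46756 m/s. Sum: 396.7 + 237.46756 = 634.16756 m/s. 1 km/h = 0.27777778 m/s, so 634.16756 m/s = 634.16756 / 0.27777778 = 2283.0032 km/h ≈ 2283 km/h (4 s.f.).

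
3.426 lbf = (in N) 15.24. Check: 1 lbf = 4.4482216 N, so 3.426 lbf = 3.426 * 4.4482216 = 15.239607 N. Result: 15.239607 N ≈ 15.24 N (4 s.f.).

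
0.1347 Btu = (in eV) 8.87e+20. Check: 1 Btu = 1055.0559 J, so 0.1347 Btu = 0.1347 * 1055.0559 = 142.11602 J. 1 eV = 1.6021766e-19 J, so 142.11602 J = 142.11602 / 1.6021766e-19 = 8.8701845e+20 eV ≈ 8.87e+20 eV (4 s.f.).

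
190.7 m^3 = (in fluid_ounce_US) 6.448e+06. Check: 1 fluid_ounce_US = 2.957353e-05 m^3, so 190.7 m^3 = 190.7 / 2.957353e-05 = 6448334.1 fluid_ounce_US ≈ 6.448e+06 fluid_ounce_US (4 s.f.).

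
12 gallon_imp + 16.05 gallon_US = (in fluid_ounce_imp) 1 gallon_imp = 0.00454609 m^3, so 12 gallon_imp = 12 * 0.00454609 = 0.05455308 m^3. 1 gallon_US = 0.0037854118 m^3, so 16.05 gallon_US = 16.05 * 0.0037854118 = 0.060755859 m^3. Sum: 0.05455308 + 0.060755859 = 0.11530894 m^3. 1 fluid_ounce_imp = 2.8413063e-05 m^3, so 0.11530894 m^3 = 0.11530894 / 2.8413063e-05 = 4058.3073 fluid_ounce_imp ≈ 4058 fluid_ounce_imp (4 s.f.). Final answer: 4058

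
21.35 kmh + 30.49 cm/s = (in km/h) 22.45. Check: 1 kmh = 0.27777778 m/s, so 21.35 kmh = 21.35 * 0.27777778 = 5.9305556 m/s. 1 cm/s = 0.01 m/s, so 30.49 cm/s = 30.49 * 0.01 = 0.3049 m/s. Sum: 5.9305556 + 0.3049 = 6.2354556 m/s. 1 km/h = 0.27777778 m/s, so 6.2354556 m/s = 6.2354556 / 0.27777778 = 22.44764 km/h ≈ 22.45 km/h (4 s.f.).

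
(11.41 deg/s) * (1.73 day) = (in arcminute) 1.023e+08. Check: 1 deg/s = 0.017453293 rad/s, so 11.41 deg/s = 11.41 * 0.017453293 = 0.19914207 rad/s. 1 day = 86400 s, so 1.73 day = 1.73 * 86400 = 149472 s. Combine: 0.19914207 rad/s * 149472 s = 29766.163 rad. 1 arcminute = 0.00029088821 rad, so 29766.163 rad = 29766.163 / 0.00029088821 = 1.0232853e+08 arcminute ≈ 1.023e+08 arcminute (4 s.f.).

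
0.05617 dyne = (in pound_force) 1 dyne = 1e-05 N, so 0.05617 dyne = 0.05617 * 1e-05 = 5.617e-07 N. 1 pound_force = 4.4482216 N, so 5.617e-07 N = 5.617e-07 / 4.4482216 = 1.2627518e-07 pound_force ≈ 1.263e-07 pound_force (4 s.f.). Final answer: 1.263e-07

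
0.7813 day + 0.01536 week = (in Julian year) 1 day = 86400 s, so 0.7813 day = 0.7813 * 86400 = 67504.32 s. 1 week = 604800 s, so 0.01536 week = 0.01536 * 604800 = 9289.728 s. Sum: 67504.32 + 9289.728 = 76794.048 s. 1 Julian year = 31557600 s, so 76794.048 s = 76794.048 / 31557600 = 0.0024334565 Julian year ≈ 0.002433 Julian year (4 s.f.). Final answer: 0.002433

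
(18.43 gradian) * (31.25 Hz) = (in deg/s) 518.3. Check: 1 gradian = 0.015707963 rad, so 18.43 gradian = 18.43 * 0.015707963 = 0.28949776 rad. 31.25 Hz is already in Hz. Combine: 0.28949776 rad * 31.25 Hz = 9.0468051 rad/s. 1 deg/s = 0.017453293 rad/s, so 9.0468051 rad/s = 9.0468051 / 0.017453293 = 518.34375 deg/s ≈ 518.3 deg/s (4 s.f.).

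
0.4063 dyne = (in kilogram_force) 1 dyne = 1e-05 N, so 0.4063 dyne = 0.4063 * 1e-05 = 4.063e-06 N. 1 kilogram_force = 9.80665 N, so 4.063e-06 N = 4.063e-06 / 9.80665 = 4.143107e-07 kilogram_force ≈ 4.143e-07 kilogram_force (4 s.f.). Final answer: 4.143e-07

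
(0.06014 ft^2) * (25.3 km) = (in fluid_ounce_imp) 4.975e+06. Check: 1 ft^2 = 0.09290304 m^2, so 0.06014 ft^2 = 0.06014 * 0.09290304 = 0.0055871888 m^2. 1 km = 1000 m, so 25.3 km = 25.3 * 1000 = 25300 m. Combine: 0.0055871888 m^2 * 25300 m = 141.35588 m^3. 1 fluid_ounce_imp = 2.8413063e-05 m^3, so 141.35588 m^3 = 141.35588 / 2.8413063e-05 = 4975031.4 fluid_ounce_imp ≈ 4.975e+06 fluid_ounce_imp (4 s.f.).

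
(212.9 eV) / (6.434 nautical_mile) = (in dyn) 2.863e-16. Check: 1 eV = 1.6021766e-19 J, so 212.9 eV = 212.9 * 1.6021766e-19 = 3.4110341e-17 J. 1 nautical_mile = 1852 m, so 6.434 nautical_mile = 6.434 * 1852 = 11915.768 m. Combine: 3.4110341e-17 J / 11915.768 m = 2.8626221e-21 N. 1 dyn = 1e-05 N, so 2.8626221e-21 N = 2.8626221e-21 / 1e-05 = 2.8626221e-16 dyn ≈ 2.863e-16 dyn (4 s.f.).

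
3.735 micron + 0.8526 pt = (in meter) 0.0003045. Check: 1 micron = 1e-06 m, so 3.735 micron = 3.735 * 1e-06 = 3.735e-06 m. 1 pt = 0.00035277778 m, so 0.8526 pt = 0.8526 * 0.00035277778 = 0.00030077833 m. Sum: 3.735e-06 + 0.00030077833 = 0.00030451333 m. 0.00030451333 m = 0.00030451333 meter ≈ 0.0003045 meter (4 s.f.).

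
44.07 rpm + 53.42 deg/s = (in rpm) 1 rpm = 0.10471976 rad/s, so 44.07 rpm = 44.07 * 0.10471976 = 4.6149996 rad/s. 1 deg/s = 0.017453293 rad/s, so 53.42 deg/s = 53.42 * 0.017453293 = 0.93235489 rad/s. Sum: 4.6149996 + 0.93235489 = 5.5473545 rad/s. 1 rpm = 0.10471976 rad/s, so 5.5473545 rad/s = 5.5473545 / 0.10471976 = 52.973333 rpm ≈ 52.97 rpm (4 s.f.). Final answer: 52.97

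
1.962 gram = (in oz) 0.06921. Check: 1 gram = 0.001 kg, so 1.962 gram = 1.962 * 0.001 = 0.001962 kg. 1 oz = 0.028349523 kg, so 0.001962 kg = 0.001962 / 0.028349523 = 0.069207513 oz ≈ 0.06921 oz (4 s.f.).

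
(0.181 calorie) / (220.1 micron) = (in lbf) 1 calorie = 4.184 J, so 0.181 calorie = 0.181 * 4.184 = 0.757304 J. 1 micron = 1e-06 m, so 220.1 micron = 220.1 * 1e-06 = 0.0002201 m. Combine: 0.757304 J / 0.0002201 m = 3440.7269 N. 1 lbf = 4.4482216 N, so 3440.7269 N = 3440.7269 / 4.4482216 = 773.50619 lbf ≈ 773.5 lbf (4 s.f.). Final answer: 773.5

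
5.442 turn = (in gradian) 1 turn = 6.2831853 rad, so 5.442 turn = 5.442 * 6.2831853 = 34.193094 rad. 1 gradian = 0.015707963 rad, so 34.193094 rad = 34.193094 / 0.015707963 = 2176.8 gradian ≈ 2177 gradian (4 s.f.). Final answer: 2177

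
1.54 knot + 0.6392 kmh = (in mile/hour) 2.169. Check: 1 knot = 0.51444444 m/s, so 1.54 knot = 1.54 * 0.51444444 = 0.79224444 m/s. 1 kmh = 0.27777778 m/s, so 0.6392 kmh = 0.6392 * 0.27777778 = 0.17755556 m/s. Sum: 0.79224444 + 0.17755556 = 0.9698 m/s. 1 mile/hour = 0.44704 m/s, so 0.9698 m/s = 0.9698 / 0.44704 = 2.1693808 mile/hour ≈ 2.169 mile/hour (4 s.f.).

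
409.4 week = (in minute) 4.127e+06. Check: 1 week = 604800 s, so 409.4 week = 409.4 * 604800 = 2.4760512e+08 s. 1 minute = 60 s, so 2.4760512e+08 s = 2.4760512e+08 / 60 = 4126752 minute ≈ 4.127e+06 minute (4 s.f.).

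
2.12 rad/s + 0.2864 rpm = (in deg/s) 123.2. Check: 2.12 rad/s is already in rad/s. 1 rpm = 0.10471976 rad/s, so 0.2864 rpm = 0.2864 * 0.10471976 = 0.029991738 rad/s. Sum: 2.12 + 0.029991738 = 2.1499917 rad/s. 1 deg/s = 0.017453293 rad/s, so 2.1499917 rad/s = 2.1499917 / 0.017453293 = 123.18545 deg/s ≈ 123.2 deg/s (4 s.f.).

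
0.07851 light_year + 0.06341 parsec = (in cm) 1 light_year = 9.4607305e+15 m, so 0.07851 light_year = 0.07851 * 9.4607305e+15 = 7.4276195e+14 m. 1 parsec = 3.0856776e+16 m, so 0.06341 parsec = 0.06341 * 3.0856776e+16 = 1.9566282e+15 m. Sum: 7.4276195e+14 + 1.9566282e+15 = 2.6993901e+15 m. 1 cm = 0.01 m, so 2.6993901e+15 m = 2.6993901e+15 / 0.01 = 2.6993901e+17 cm ≈ 2.699e+17 cm (4 s.f.). Final answer: 2.699e+17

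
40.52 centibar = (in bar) 0.4052. Check: 1 centibar = 1000 Pa, so 40.52 centibar = 40.52 * 1000 = 40520 Pa. 1 bar = 100000 Pa, so 40520 Pa = 40520 / 100000 = 0.4052 bar.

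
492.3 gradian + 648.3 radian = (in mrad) 1 gradian = 0.015707963 rad, so 492.3 gradian = 492.3 * 0.015707963 = 7.7330303 rad. 648.3 radian = 648.3 rad. Sum: 7.7330303 + 648.3 = 656.03303 rad. 1 mrad = 0.001 rad, so 656.03303 rad = 656.03303 / 0.001 = 656033.03 mrad ≈ 6.56e+05 mrad (4 s.f.). Final answer: 6.56e+05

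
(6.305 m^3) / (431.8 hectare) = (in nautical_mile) 6.305 m^3 is already in m^3. 1 hectare = 10000 m^2, so 431.8 hectare = 431.8 * 10000 = 4318000 m^2. Combine: 6.305 m^3 / 4318000 m^2 = 1.4601667e-06 m. 1 nautical_mile = 1852 m, so 1.4601667e-06 m = 1.4601667e-06 / 1852 = 7.8842697e-10 nautical_mile ≈ 7.884e-10 nautical_mile (4 s.f.). Final answer: 7.884e-10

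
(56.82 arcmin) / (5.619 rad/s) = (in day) 1 arcmin = 0.00029088821 rad, so 56.82 arcmin = 56.82 * 0.00029088821 = 0.016528268 rad. 5.619 rad/s is already in rad/s. Combine: 0.016528268 rad / 5.619 rad/s = 0.0029414964 s. 1 day = 86400 s, so 0.0029414964 s = 0.0029414964 / 86400 = 3.4045097e-08 day ≈ 3.405e-08 day (4 s.f.). Final answer: 3.405e-08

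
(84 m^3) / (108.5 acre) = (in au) 84 m^3 is already in m^3. 1 acre = 4046.8564 m^2, so 108.5 acre = 108.5 * 4046.8564 = 439083.92 m^2. Combine: 84 m^3 / 439083.92 m^2 = 0.00019130739 m. 1 au = 1.4959787e+11 m, so 0.00019130739 m = 0.00019130739 / 1.4959787e+11 = 1.2788109e-15 au ≈ 1.279e-15 au (4 s.f.). Final answer: 1.279e-15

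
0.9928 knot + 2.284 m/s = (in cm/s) 1 knot = 0.51444444 m/s, so 0.9928 knot = 0.9928 * 0.51444444 = 0.51074044 m/s. 2.284 m/s is already in m/s. Sum: 0.51074044 + 2.284 = 2.7947404 m/s. 1 cm/s = 0.01 m/s, so 2.7947404 m/s = 2.7947404 / 0.01 = 279.47404 cm/s ≈ 279.5 cm/s (4 s.f.). Final answer: 279.5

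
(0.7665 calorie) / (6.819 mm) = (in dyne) 4.703e+07. Check: 1 calorie = 4.184 J, so 0.7665 calorie = 0.7665 * 4.184 = 3.207036 J. 1 mm = 0.001 m, so 6.819 mm = 6.819 * 0.001 = 0.006819 m. Combine: 3.207036 J / 0.006819 m = 470.30884 N. 1 dyne = 1e-05 N, so 470.30884 N = 470.30884 / 1e-05 = 47030884 dyne ≈ 4.703e+07 dyne (4 s.f.).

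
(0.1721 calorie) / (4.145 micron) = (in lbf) 3.905e+04. Check: 1 calorie = 4.184 J, so 0.1721 calorie = 0.1721 * 4.184 = 0.7200664 J. 1 micron = 1e-06 m, so 4.145 micron = 4.145 * 1e-06 = 4.145e-06 m. Combine: 0.7200664 J / 4.145e-06 m = 173719.28 N. 1 lbf = 4.4482216 N, so 173719.28 N = 173719.28 / 4.4482216 = 39053.647 lbf ≈ 3.905e+04 lbf (4 s.f.).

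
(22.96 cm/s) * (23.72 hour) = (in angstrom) 1.961e+14. Check: 1 cm/s = 0.01 m/s, so 22.96 cm/s = 22.96 * 0.01 = 0.2296 m/s. 1 hour = 3600 s, so 23.72 hour = 23.72 * 3600 = 85392 s. Combine: 0.2296 m/s * 85392 s = 19606.003 m. 1 angstrom = 1e-10 m, so 19606.003 m = 19606.003 / 1e-10 = 1.9606003e+14 angstrom ≈ 1.961e+14 angstrom (4 s.f.).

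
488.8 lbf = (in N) 2174. Check: 1 lbf = 4.4482216 N, so 488.8 lbf = 488.8 * 4.4482216 = 2174.2907 N. Result: 2174.2907 N ≈ 2174 N (4 s.f.).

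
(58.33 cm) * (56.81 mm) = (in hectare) 3.314e-06. Check: 1 cm = 0.01 m, so 58.33 cm = 58.33 * 0.01 = 0.5833 m. 1 mm = 0.001 m, so 56.81 mm = 56.81 * 0.001 = 0.05681 m. Combine: 0.5833 m * 0.05681 m = 0.033137273 m^2. 1 hectare = 10000 m^2, so 0.033137273 m^2 = 0.033137273 / 10000 = 3.3137273e-06 hectare ≈ 3.314e-06 hectare (4 s.f.).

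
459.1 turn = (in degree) 1.653e+05. Check: 1 turn = 6.2831853 rad, so 459.1 turn = 459.1 * 6.2831853 = 2884.6104 rad. 1 degree = 0.017453293 rad, so 2884.6104 rad = 2884.6104 / 0.017453293 = 165276 degree ≈ 1.653e+05 degree (4 s.f.).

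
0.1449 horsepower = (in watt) 1 horsepower = 745.69987 W, so 0.1449 horsepower = 0.1449 * 745.69987 = 108.05191 W. 108.05191 W = 108.05191 watt ≈ 108.1 watt (4 s.f.). Final answer: 108.1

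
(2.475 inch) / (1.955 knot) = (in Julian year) 1.981e-09. Check: 1 inch = 0.0254 m, so 2.475 inch = 2.475 * 0.0254 = 0.062865 m. 1 knot = 0.51444444 m/s, so 1.955 knot = 1.955 * 0.51444444 = 1.0057389 m/s. Combine: 0.062865 m / 1.0057389 m/s = 0.062506283 s. 1 Julian year = 31557600 s, so 0.062506283 s = 0.062506283 / 31557600 = 1.9807046e-09 Julian year ≈ 1.981e-09 Julian year (4 s.f.).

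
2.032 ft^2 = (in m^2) 0.1888. Check: 1 ft^2 = 0.09290304 m^2, so 2.032 ft^2 = 2.032 * 0.09290304 = 0.18877898 m^2. Result: 0.18877898 m^2 ≈ 0.1888 m^2 (4 s.f.).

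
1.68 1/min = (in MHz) 1 1/min = 0.016666667 Hz, so 1.68 1/min = 1.68 * 0.016666667 = 0.028 Hz. 1 MHz = 1000000 Hz, so 0.028 Hz = 0.028 / 1000000 = 2.8e-08 MHz. Final answer: 2.8e-08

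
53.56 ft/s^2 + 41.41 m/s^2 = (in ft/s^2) 1 ft/s^2 = 0.3048 m/s^2, so 53.56 ft/s^2 = 53.56 * 0.3048 = 16.325088 m/s^2. 41.41 m/s^2 is already in m/s^2. Sum: 16.325088 + 41.41 = 57.735088 m/s^2. 1 ft/s^2 = 0.3048 m/s^2, so 57.735088 m/s^2 = 57.735088 / 0.3048 = 189.41958 ft/s^2 ≈ 189.4 ft/s^2 (4 s.f.). Final answer: 189.4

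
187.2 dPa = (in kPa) 1 dPa = 0.1 Pa, so 187.2 dPa = 187.2 * 0.1 = 18.72 Pa. 1 kPa = 1000 Pa, so 18.72 Pa = 18.72 / 1000 = 0.01872 kPa. Final answer: 0.01872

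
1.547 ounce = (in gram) 1 ounce = 0.028349523 kg, so 1.547 ounce = 1.547 * 0.028349523 = 0.043856712 kg. 1 gram = 0.001 kg, so 0.043856712 kg = 0.043856712 / 0.001 = 43.856712 gram ≈ 43.86 gram (4 s.f.). Final answer: 43.86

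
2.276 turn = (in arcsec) 1 turn = 6.2831853 rad, so 2.276 turn = 2.276 * 6.2831853 = 14.30053 rad. 1 arcsec = 4.8481368e-06 rad, so 14.30053 rad = 14.30053 / 4.8481368e-06 = 2949696 arcsec ≈ 2.95e+06 arcsec (4 s.f.). Final answer: 2.95e+06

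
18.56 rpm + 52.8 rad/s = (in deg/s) 3137. Check: 1 rpm = 0.10471976 rad/s, so 18.56 rpm = 18.56 * 0.10471976 = 1.9435987 rad/s. 52.8 rad/s is already in rad/s. Sum: 1.9435987 + 52.8 = 54.743599 rad/s. 1 deg/s = 0.017453293 rad/s, so 54.743599 rad/s = 54.743599 / 0.017453293 = 3136.5772 deg/s ≈ 3137 deg/s (4 s.f.).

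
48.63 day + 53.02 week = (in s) 3.627e+07. Check: 1 day = 86400 s, so 48.63 day = 48.63 * 86400 = 4201632 s. 1 week = 604800 s, so 53.02 week = 53.02 * 604800 = 32066496 s. Sum: 4201632 + 32066496 = 36268128 s. Result: 36268128 s ≈ 3.627e+07 s (4 s.f.).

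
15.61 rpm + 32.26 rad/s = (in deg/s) 1942. Check: 1 rpm = 0.10471976 rad/s, so 15.61 rpm = 15.61 * 0.10471976 = 1.6346754 rad/s. 32.26 rad/s is already in rad/s. Sum: 1.6346754 + 32.26 = 33.894675 rad/s. 1 deg/s = 0.017453293 rad/s, so 33.894675 rad/s = 33.894675 / 0.017453293 = 1942.0218 deg/s ≈ 1942 deg/s (4 s.f.).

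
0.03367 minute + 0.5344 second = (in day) 2.957e-05. Check: 1 minute = 60 s, so 0.03367 minute = 0.03367 * 60 = 2.0202 s. 0.5344 second = 0.5344 s. Sum: 2.0202 + 0.5344 = 2.5546 s. 1 day = 86400 s, so 2.5546 s = 2.5546 / 86400 = 2.956713e-05 day ≈ 2.957e-05 day (4 s.f.).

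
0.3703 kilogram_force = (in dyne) 1 kilogram_force = 9.80665 N, so 0.3703 kilogram_force = 0.3703 * 9.80665 = 3.6314025 N. 1 dyne = 1e-05 N, so 3.6314025 N = 3.6314025 / 1e-05 = 363140.25 dyne ≈ 3.631e+05 dyne (4 s.f.). Final answer: 3.631e+05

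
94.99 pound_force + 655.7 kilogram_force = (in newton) 6853. Check: 1 pound_force = 4.4482216 N, so 94.99 pound_force = 94.99 * 4.4482216 = 422.53657 N. 1 kilogram_force = 9.80665 N, so 655.7 kilogram_force = 655.7 * 9.80665 = 6430.2204 N. Sum: 422.53657 + 6430.2204 = 6852.757 N. 6852.757 N = 6852.757 newton ≈ 6853 newton (4 s.f.).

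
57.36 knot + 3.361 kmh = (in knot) 1 knot = 0.51444444 m/s, so 57.36 knot = 57.36 * 0.51444444 = 29.508533 m/s. 1 kmh = 0.27777778 m/s, so 3.361 kmh = 3.361 * 0.27777778 = 0.93361111 m/s. Sum: 29.508533 + 0.93361111 = 30.442144 m/s. 1 knot = 0.51444444 m/s, so 30.442144 m/s = 30.442144 / 0.51444444 = 59.174795 knot ≈ 59.17 knot (4 s.f.). Final answer: 59.17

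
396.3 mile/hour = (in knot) 1 mile/hour = 0.44704 m/s, so 396.3 mile/hour = 396.3 * 0.44704 = 177.16195 m/s. 1 knot = 0.51444444 m/s, so 177.16195 m/s = 177.16195 / 0.51444444 = 344.37528 knot ≈ 344.4 knot (4 s.f.). Final answer: 344.4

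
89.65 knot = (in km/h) 1 knot = 0.51444444 m/s, so 89.65 knot = 89.65 * 0.51444444 = 46.119944 m/s. 1 km/h = 0.27777778 m/s, so 46.119944 m/s = 46.119944 / 0.27777778 = 166.0318 km/h ≈ 166 km/h (4 s.f.). Final answer: 166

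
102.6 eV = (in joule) 1.644e-17. Check: 1 eV = 1.6021766e-19 J, so 102.6 eV = 102.6 * 1.6021766e-19 = 1.6438332e-17 J. 1.6438332e-17 J = 1.6438332e-17 joule ≈ 1.644e-17 joule (4 s.f.).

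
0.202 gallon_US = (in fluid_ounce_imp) 1 gallon_US = 0.0037854118 m^3, so 0.202 gallon_US = 0.202 * 0.0037854118 = 0.00076465318 m^3. 1 fluid_ounce_imp = 2.8413063e-05 m^3, so 0.00076465318 m^3 = 0.00076465318 / 2.8413063e-05 = 26.91203 fluid_ounce_imp ≈ 26.91 fluid_ounce_imp (4 s.f.). Final answer: 26.91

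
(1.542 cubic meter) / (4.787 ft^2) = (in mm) 1.542 cubic meter = 1.542 m^3. 1 ft^2 = 0.09290304 m^2, so 4.787 ft^2 = 4.787 * 0.09290304 = 0.44472685 m^2. Combine: 1.542 m^3 / 0.44472685 m^2 = 3.4672968 m. 1 mm = 0.001 m, so 3.4672968 m = 3.4672968 / 0.001 = 3467.2968 mm ≈ 3467 mm (4 s.f.). Final answer: 3467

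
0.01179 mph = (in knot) 0.01025. Check: 1 mph = 0.44704 m/s, so 0.01179 mph = 0.01179 * 0.44704 = 0.0052706016 m/s. 1 knot = 0.51444444 m/s, so 0.0052706016 m/s = 0.0052706016 / 0.51444444 = 0.01024523 knot ≈ 0.01025 knot (4 s.f.).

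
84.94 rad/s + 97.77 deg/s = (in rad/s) 86.65. Check: 84.94 rad/s is already in rad/s. 1 deg/s = 0.017453293 rad/s, so 97.77 deg/s = 97.77 * 0.017453293 = 1.7064084 rad/s. Sum: 84.94 + 1.7064084 = 86.646408 rad/s. Result: 86.646408 rad/s ≈ 86.65 rad/s (4 s.f.).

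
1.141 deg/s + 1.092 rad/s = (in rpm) 10.62. Check: 1 deg/s = 0.017453293 rad/s, so 1.141 deg/s = 1.141 * 0.017453293 = 0.019914207 rad/s. 1.092 rad/s is already in rad/s. Sum: 0.019914207 + 1.092 = 1.1119142 rad/s. 1 rpm = 0.10471976 rad/s, so 1.1119142 rad/s = 1.1119142 / 0.10471976 = 10.617999 rpm ≈ 10.62 rpm (4 s.f.).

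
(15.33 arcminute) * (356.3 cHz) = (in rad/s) 1 arcminute = 0.00029088821 rad, so 15.33 arcminute = 15.33 * 0.00029088821 = 0.0044593162 rad. 1 cHz = 0.01 Hz, so 356.3 cHz = 356.3 * 0.01 = 3.563 Hz. Combine: 0.0044593162 rad * 3.563 Hz = 0.015888544 rad/s. Result: 0.015888544 rad/s ≈ 0.01589 rad/s (4 s.f.). Final answer: 0.01589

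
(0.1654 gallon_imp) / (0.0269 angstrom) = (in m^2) 1 gallon_imp = 0.00454609 m^3, so 0.1654 gallon_imp = 0.1654 * 0.00454609 = 0.00075192329 m^3. 1 angstrom = 1e-10 m, so 0.0269 angstrom = 0.0269 * 1e-10 = 2.69e-12 m. Combine: 0.00075192329 m^3 / 2.69e-12 m = 2.7952539e+08 m^2. Result: 2.7952539e+08 m^2 ≈ 2.795e+08 m^2 (4 s.f.). Final answer: 2.795e+08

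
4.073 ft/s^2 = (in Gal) 1 ft/s^2 = 0.3048 m/s^2, so 4.073 ft/s^2 = 4.073 * 0.3048 = 1.2414504 m/s^2. 1 Gal = 0.01 m/s^2, so 1.2414504 m/s^2 = 1.2414504 / 0.01 = 124.14504 Gal ≈ 124.1 Gal (4 s.f.). Final answer: 124.1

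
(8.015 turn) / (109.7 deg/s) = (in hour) 0.007306. Check: 1 turn = 6.2831853 rad, so 8.015 turn = 8.015 * 6.2831853 = 50.35973 rad. 1 deg/s = 0.017453293 rad/s, so 109.7 deg/s = 109.7 * 0.017453293 = 1.9146262 rad/s. Combine: 50.35973 rad / 1.9146262 rad/s = 26.302644 s. 1 hour = 3600 s, so 26.302644 s = 26.302644 / 3600 = 0.0073062899 hour ≈ 0.007306 hour (4 s.f.).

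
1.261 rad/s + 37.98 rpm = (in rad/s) 5.238. Check: 1.261 rad/s is already in rad/s. 1 rpm = 0.10471976 rad/s, so 37.98 rpm = 37.98 * 0.10471976 = 3.9772563 rad/s. Sum: 1.261 + 3.9772563 = 5.2382563 rad/s. Result: 5.2382563 rad/s ≈ 5.238 rad/s (4 s.f.).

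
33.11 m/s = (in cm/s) 3311. Check: 1 cm/s = 0.01 m/s, so 33.11 m/s = 33.11 / 0.01 = 3311 cm/s.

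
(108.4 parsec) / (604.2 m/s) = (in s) 5.536e+15. Check: 1 parsec = 3.0856776e+16 m, so 108.4 parsec = 108.4 * 3.0856776e+16 = 3.3448745e+18 m. 604.2 m/s is already in m/s. Combine: 3.3448745e+18 m / 604.2 m/s = 5.5360386e+15 s. Result: 5.5360386e+15 s ≈ 5.536e+15 s (4 s.f.).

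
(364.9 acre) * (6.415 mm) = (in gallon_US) 1 acre = 4046.8564 m^2, so 364.9 acre = 364.9 * 4046.8564 = 1476697.9 m^2. 1 mm = 0.001 m, so 6.415 mm = 6.415 * 0.001 = 0.006415 m. Combine: 1476697.9 m^2 * 0.006415 m = 9473.0171 m^3. 1 gallon_US = 0.0037854118 m^3, so 9473.0171 m^3 = 9473.0171 / 0.0037854118 = 2502506.4 gallon_US ≈ 2.503e+06 gallon_US (4 s.f.). Final answer: 2.503e+06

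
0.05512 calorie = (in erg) 1 calorie = 4.184 J, so 0.05512 calorie = 0.05512 * 4.184 = 0.23062208 J. 1 erg = 1e-07 J, so 0.23062208 J = 0.23062208 / 1e-07 = 2306220.8 erg ≈ 2.306e+06 erg (4 s.f.). Final answer: 2.306e+06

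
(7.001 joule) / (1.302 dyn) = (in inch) 2.117e+07. Check: 7.001 joule = 7.001 J. 1 dyn = 1e-05 N, so 1.302 dyn = 1.302 * 1e-05 = 1.302e-05 N. Combine: 7.001 J / 1.302e-05 N = 537711.21 m. 1 inch = 0.0254 m, so 537711.21 m = 537711.21 / 0.0254 = 21169733 inch ≈ 2.117e+07 inch (4 s.f.).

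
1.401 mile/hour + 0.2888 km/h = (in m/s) 1 mile/hour = 0.44704 m/s, so 1.401 mile/hour = 1.401 * 0.44704 = 0.62630304 m/s. 1 km/h = 0.27777778 m/s, so 0.2888 km/h = 0.2888 * 0.27777778 = 0.080222222 m/s. Sum: 0.62630304 + 0.080222222 = 0.70652526 m/s. Result: 0.70652526 m/s ≈ 0.7065 m/s (4 s.f.). Final answer: 0.7065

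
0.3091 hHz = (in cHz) 1 hHz = 100 Hz, so 0.3091 hHz = 0.3091 * 100 = 30.91 Hz. 1 cHz = 0.01 Hz, so 30.91 Hz = 30.91 / 0.01 = 3091 cHz. Final answer: 3091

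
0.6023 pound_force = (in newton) 2.679. Check: 1 pound_force = 4.4482216 N, so 0.6023 pound_force = 0.6023 * 4.4482216 = 2.6791639 N. 2.6791639 N = 2.6791639 newton ≈ 2.679 newton (4 s.f.).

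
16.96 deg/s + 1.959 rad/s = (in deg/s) 129.2. Check: 1 deg/s = 0.017453293 rad/s, so 16.96 deg/s = 16.96 * 0.017453293 = 0.29600784 rad/s. 1.959 rad/s is already in rad/s. Sum: 0.29600784 + 1.959 = 2.2550078 rad/s. 1 deg/s = 0.017453293 rad/s, so 2.2550078 rad/s = 2.2550078 / 0.017453293 = 129.20243 deg/s ≈ 129.2 deg/s (4 s.f.).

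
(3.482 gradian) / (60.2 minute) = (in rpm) 0.0001446. Check: 1 gradian = 0.015707963 rad, so 3.482 gradian = 3.482 * 0.015707963 = 0.054695128 rad. 1 minute = 60 s, so 60.2 minute = 60.2 * 60 = 3612 s. Combine: 0.054695128 rad / 3612 s = 1.5142616e-05 rad/s. 1 rpm = 0.10471976 rad/s, so 1.5142616e-05 rad/s = 1.5142616e-05 / 0.10471976 = 0.00014460133 rpm ≈ 0.0001446 rpm (4 s.f.).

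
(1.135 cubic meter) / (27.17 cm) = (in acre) 1.135 cubic meter = 1.135 m^3. 1 cm = 0.01 m, so 27.17 cm = 27.17 * 0.01 = 0.2717 m. Combine: 1.135 m^3 / 0.2717 m = 4.1774015 m^2. 1 acre = 4046.8564 m^2, so 4.1774015 m^2 = 4.1774015 / 4046.8564 = 0.0010322584 acre ≈ 0.001032 acre (4 s.f.). Final answer: 0.001032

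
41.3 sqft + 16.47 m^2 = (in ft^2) 1 sqft = 0.09290304 m^2, so 41.3 sqft = 41.3 * 0.09290304 = 3.8368956 m^2. 16.47 m^2 is already in m^2. Sum: 3.8368956 + 16.47 = 20.306896 m^2. 1 ft^2 = 0.09290304 m^2, so 20.306896 m^2 = 20.306896 / 0.09290304 = 218.5816 ft^2 ≈ 218.6 ft^2 (4 s.f.). Final answer: 218.6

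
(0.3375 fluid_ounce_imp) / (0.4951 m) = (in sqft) 1 fluid_ounce_imp = 2.8413063e-05 m^3, so 0.3375 fluid_ounce_imp = 0.3375 * 2.8413063e-05 = 9.5894086e-06 m^3. 0.4951 m is already in m. Combine: 9.5894086e-06 m^3 / 0.4951 m = 1.936863e-05 m^2. 1 sqft = 0.09290304 m^2, so 1.936863e-05 m^2 = 1.936863e-05 / 0.09290304 = 0.0002084822 sqft ≈ 0.0002085 sqft (4 s.f.). Final answer: 0.0002085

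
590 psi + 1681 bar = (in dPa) 1 psi = 6894.7573 Pa, so 590 psi = 590 * 6894.7573 = 4067906.8 Pa. 1 bar = 100000 Pa, so 1681 bar = 1681 * 100000 = 1.681e+08 Pa. Sum: 4067906.8 + 1.681e+08 = 1.7216791e+08 Pa. 1 dPa = 0.1 Pa, so 1.7216791e+08 Pa = 1.7216791e+08 / 0.1 = 1.7216791e+09 dPa ≈ 1.722e+09 dPa (4 s.f.). Final answer: 1.722e+09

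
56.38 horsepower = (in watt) 1 horsepower = 745.69987 W, so 56.38 horsepower = 56.38 * 745.69987 = 42042.559 W. 42042.559 W = 42042.559 watt ≈ 4.204e+04 watt (4 s.f.). Final answer: 4.204e+04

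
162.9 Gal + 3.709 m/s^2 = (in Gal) 1 Gal = 0.01 m/s^2, so 162.9 Gal = 162.9 * 0.01 = 1.629 m/s^2. 3.709 m/s^2 is already in m/s^2. Sum: 1.629 + 3.709 = 5.338 m/s^2. 1 Gal = 0.01 m/s^2, so 5.338 m/s^2 = 5.338 / 0.01 = 533.8 Gal. Final answer: 533.8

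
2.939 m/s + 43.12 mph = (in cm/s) 2.939 m/s is already in m/s. 1 mph = 0.44704 m/s, so 43.12 mph = 43.12 * 0.44704 = 19.276365 m/s. Sum: 2.939 + 19.276365 = 22.215365 m/s. 1 cm/s = 0.01 m/s, so 22.215365 m/s = 22.215365 / 0.01 = 2221.5365 cm/s ≈ 2222 cm/s (4 s.f.). Final answer: 2222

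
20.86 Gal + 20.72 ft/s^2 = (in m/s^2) 1 Gal = 0.01 m/s^2, so 20.86 Gal = 20.86 * 0.01 = 0.2086 m/s^2. 1 ft/s^2 = 0.3048 m/s^2, so 20.72 ft/s^2 = 20.72 * 0.3048 = 6.315456 m/s^2. Sum: 0.2086 + 6.315456 = 6.524056 m/s^2. Result: 6.524056 m/s^2 ≈ 6.524 m/s^2 (4 s.f.). Final answer: 6.524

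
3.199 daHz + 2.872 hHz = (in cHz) 1 daHz = 10 Hz, so 3.199 daHz = 3.199 * 10 = 31.99 Hz. 1 hHz = 100 Hz, so 2.872 hHz = 2.872 * 100 = 287.2 Hz. Sum: 31.99 + 287.2 = 319.19 Hz. 1 cHz = 0.01 Hz, so 319.19 Hz = 319.19 / 0.01 = 31919 cHz ≈ 3.192e+04 cHz (4 s.f.). Final answer: 3.192e+04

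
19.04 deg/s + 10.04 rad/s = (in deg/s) 594.3. Check: 1 deg/s = 0.017453293 rad/s, so 19.04 deg/s = 19.04 * 0.017453293 = 0.33231069 rad/s. 10.04 rad/s is already in rad/s. Sum: 0.33231069 + 10.04 = 10.372311 rad/s. 1 deg/s = 0.017453293 rad/s, so 10.372311 rad/s = 10.372311 / 0.017453293 = 594.28963 deg/s ≈ 594.3 deg/s (4 s.f.).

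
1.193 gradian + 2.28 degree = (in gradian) 3.726. Check: 1 gradian = 0.015707963 rad, so 1.193 gradian = 1.193 * 0.015707963 = 0.0187396 rad. 1 degree = 0.017453293 rad, so 2.28 degree = 2.28 * 0.017453293 = 0.039793507 rad. Sum: 0.0187396 + 0.039793507 = 0.058533107 rad. 1 gradian = 0.015707963 rad, so 0.058533107 rad = 0.058533107 / 0.015707963 = 3.7263333 gradian ≈ 3.726 gradian (4 s.f.).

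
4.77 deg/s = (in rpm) 1 deg/s = 0.017453293 rad/s, so 4.77 deg/s = 4.77 * 0.017453293 = 0.083252205 rad/s. 1 rpm = 0.10471976 rad/s, so 0.083252205 rad/s = 0.083252205 / 0.10471976 = 0.795 rpm. Final answer: 0.795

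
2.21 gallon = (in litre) 8.366. Check: 1 gallon = 0.0037854118 m^3, so 2.21 gallon = 2.21 * 0.0037854118 = 0.00836576 m^3. 1 litre = 0.001 m^3, so 0.00836576 m^3 = 0.00836576 / 0.001 = 8.36576 litre ≈ 8.366 litre (4 s.f.).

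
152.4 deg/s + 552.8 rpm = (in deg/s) 1 deg/s = 0.017453293 rad/s, so 152.4 deg/s = 152.4 * 0.017453293 = 2.6598818 rad/s. 1 rpm = 0.10471976 rad/s, so 552.8 rpm = 552.8 * 0.10471976 = 57.889081 rad/s. Sum: 2.6598818 + 57.889081 = 60.548962 rad/s. 1 deg/s = 0.017453293 rad/s, so 60.548962 rad/s = 60.548962 / 0.017453293 = 3469.2 deg/s ≈ 3469 deg/s (4 s.f.). Final answer: 3469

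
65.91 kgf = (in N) 1 kgf = 9.80665 N, so 65.91 kgf = 65.91 * 9.80665 = 646.3563 N. Result: 646.3563 N ≈ 646.4 N (4 s.f.). Final answer: 646.4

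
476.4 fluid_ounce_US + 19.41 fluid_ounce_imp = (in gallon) 1 fluid_ounce_US = 2.957353e-05 m^3, so 476.4 fluid_ounce_US = 476.4 * 2.957353e-05 = 0.014088829 m^3. 1 fluid_ounce_imp = 2.8413063e-05 m^3, so 19.41 fluid_ounce_imp = 19.41 * 2.8413063e-05 = 0.00055149754 m^3. Sum: 0.014088829 + 0.00055149754 = 0.014640327 m^3. 1 gallon = 0.0037854118 m^3, so 0.014640327 m^3 = 0.014640327 / 0.0037854118 = 3.8675652 gallon ≈ 3.868 gallon (4 s.f.). Final answer: 3.868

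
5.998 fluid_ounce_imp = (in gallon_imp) 0.03749. Check: 1 fluid_ounce_imp = 2.8413063e-05 m^3, so 5.998 fluid_ounce_imp = 5.998 * 2.8413063e-05 = 0.00017042155 m^3. 1 gallon_imp = 0.00454609 m^3, so 0.00017042155 m^3 = 0.00017042155 / 0.00454609 = 0.0374875 gallon_imp ≈ 0.03749 gallon_imp (4 s.f.).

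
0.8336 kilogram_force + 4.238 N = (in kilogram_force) 1.266. Check: 1 kilogram_force = 9.80665 N, so 0.8336 kilogram_force = 0.8336 * 9.80665 = 8.1748234 N. 4.238 N is already in N. Sum: 8.1748234 + 4.238 = 12.412823 N. 1 kilogram_force = 9.80665 N, so 12.412823 N = 12.412823 / 9.80665 = 1.2657557 kilogram_force ≈ 1.266 kilogram_force (4 s.f.).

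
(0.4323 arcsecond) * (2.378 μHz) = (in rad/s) 4.984e-12. Check: 1 arcsecond = 4.8481368e-06 rad, so 0.4323 arcsecond = 0.4323 * 4.8481368e-06 = 2.0958495e-06 rad. 1 μHz = 1e-06 Hz, so 2.378 μHz = 2.378 * 1e-06 = 2.378e-06 Hz. Combine: 2.0958495e-06 rad * 2.378e-06 Hz = 4.9839302e-12 rad/s. Result: 4.9839302e-12 rad/s ≈ 4.984e-12 rad/s (4 s.f.).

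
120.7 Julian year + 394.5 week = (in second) 4.048e+09. Check: 1 Julian year = 31557600 s, so 120.7 Julian year = 120.7 * 31557600 = 3.8090023e+09 s. 1 week = 604800 s, so 394.5 week = 394.5 * 604800 = 2.385936e+08 s. Sum: 3.8090023e+09 + 2.385936e+08 = 4.0475959e+09 s. 4.0475959e+09 s = 4.0475959e+09 second ≈ 4.048e+09 second (4 s.f.).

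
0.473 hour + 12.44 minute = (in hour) 0.6803. Check: 1 hour = 3600 s, so 0.473 hour = 0.473 * 3600 = 1702.8 s. 1 minute = 60 s, so 12.44 minute = 12.44 * 60 = 746.4 s. Sum: 1702.8 + 746.4 = 2449.2 s. 1 hour = 3600 s, so 2449.2 s = 2449.2 / 3600 = 0.68033333 hour ≈ 0.6803 hour (4 s.f.).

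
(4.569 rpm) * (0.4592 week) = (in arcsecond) 2.741e+10. Check: 1 rpm = 0.10471976 rad/s, so 4.569 rpm = 4.569 * 0.10471976 = 0.47846456 rad/s. 1 week = 604800 s, so 0.4592 week = 0.4592 * 604800 = 277724.16 s. Combine: 0.47846456 rad/s * 277724.16 s = 132881.17 rad. 1 arcsecond = 4.8481368e-06 rad, so 132881.17 rad = 132881.17 / 4.8481368e-06 = 2.7408708e+10 arcsecond ≈ 2.741e+10 arcsecond (4 s.f.).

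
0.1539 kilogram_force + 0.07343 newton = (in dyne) 1 kilogram_force = 9.80665 N, so 0.1539 kilogram_force = 0.1539 * 9.80665 = 1.5092434 N. 0.07343 newton = 0.07343 N. Sum: 1.5092434 + 0.07343 = 1.5826734 N. 1 dyne = 1e-05 N, so 1.5826734 N = 1.5826734 / 1e-05 = 158267.34 dyne ≈ 1.583e+05 dyne (4 s.f.). Final answer: 1.583e+05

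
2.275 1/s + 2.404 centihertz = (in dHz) 2.275 1/s = 2.275 Hz. 1 centihertz = 0.01 Hz, so 2.404 centihertz = 2.404 * 0.01 = 0.02404 Hz. Sum: 2.275 + 0.02404 = 2.29904 Hz. 1 dHz = 0.1 Hz, so 2.29904 Hz = 2.29904 / 0.1 = 22.9904 dHz ≈ 22.99 dHz (4 s.f.). Final answer: 22.99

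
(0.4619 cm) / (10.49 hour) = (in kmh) 1 cm = 0.01 m, so 0.4619 cm = 0.4619 * 0.01 = 0.004619 m. 1 hour = 3600 s, so 10.49 hour = 10.49 * 3600 = 37764 s. Combine: 0.004619 m / 37764 s = 1.2231226e-07 m/s. 1 kmh = 0.27777778 m/s, so 1.2231226e-07 m/s = 1.2231226e-07 / 0.27777778 = 4.4032412e-07 kmh ≈ 4.403e-07 kmh (4 s.f.). Final answer: 4.403e-07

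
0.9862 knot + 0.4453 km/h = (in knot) 1 knot = 0.51444444 m/s, so 0.9862 knot = 0.9862 * 0.51444444 = 0.50734511 m/s. 1 km/h = 0.27777778 m/s, so 0.4453 km/h = 0.4453 * 0.27777778 = 0.12369444 m/s. Sum: 0.50734511 + 0.12369444 = 0.63103956 m/s. 1 knot = 0.51444444 m/s, so 0.63103956 m/s = 0.63103956 / 0.51444444 = 1.2266428 knot ≈ 1.227 knot (4 s.f.). Final answer: 1.227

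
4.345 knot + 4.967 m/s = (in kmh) 1 knot = 0.51444444 m/s, so 4.345 knot = 4.345 * 0.51444444 = 2.2352611 m/s. 4.967 m/s is already in m/s. Sum: 2.2352611 + 4.967 = 7.2022611 m/s. 1 kmh = 0.27777778 m/s, so 7.2022611 m/s = 7.2022611 / 0.27777778 = 25.92814 kmh ≈ 25.93 kmh (4 s.f.). Final answer: 25.93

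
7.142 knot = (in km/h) 1 knot = 0.51444444 m/s, so 7.142 knot = 7.142 * 0.51444444 = 3.6741622 m/s. 1 km/h = 0.27777778 m/s, so 3.6741622 m/s = 3.6741622 / 0.27777778 = 13.226984 km/h ≈ 13.23 km/h (4 s.f.). Final answer: 13.23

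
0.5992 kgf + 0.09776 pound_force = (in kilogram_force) 1 kgf = 9.80665 N, so 0.5992 kgf = 0.5992 * 9.80665 = 5.8761447 N. 1 pound_force = 4.4482216 N, so 0.09776 pound_force = 0.09776 * 4.4482216 = 0.43485815 N. Sum: 5.8761447 + 0.43485815 = 6.3110028 N. 1 kilogram_force = 9.80665 N, so 6.3110028 N = 6.3110028 / 9.80665 = 0.64354319 kilogram_force ≈ 0.6435 kilogram_force (4 s.f.). Final answer: 0.6435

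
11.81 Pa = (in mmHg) 0.08858. Check: 1 mmHg = 133.32237 Pa, so 11.81 Pa = 11.81 / 133.32237 = 0.088582285 mmHg ≈ 0.08858 mmHg (4 s.f.).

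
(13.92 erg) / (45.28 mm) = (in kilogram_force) 3.135e-06. Check: 1 erg = 1e-07 J, so 13.92 erg = 13.92 * 1e-07 = 1.392e-06 J. 1 mm = 0.001 m, so 45.28 mm = 45.28 * 0.001 = 0.04528 m. Combine: 1.392e-06 J / 0.04528 m = 3.0742049e-05 N. 1 kilogram_force = 9.80665 N, so 3.0742049e-05 N = 3.0742049e-05 / 9.80665 = 3.1348166e-06 kilogram_force ≈ 3.135e-06 kilogram_force (4 s.f.).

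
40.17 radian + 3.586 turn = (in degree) 40.17 radian = 40.17 rad. 1 turn = 6.2831853 rad, so 3.586 turn = 3.586 * 6.2831853 = 22.531503 rad. Sum: 40.17 + 22.531503 = 62.701503 rad. 1 degree = 0.017453293 rad, so 62.701503 rad = 62.701503 / 0.017453293 = 3592.5315 degree ≈ 3593 degree (4 s.f.). Final answer: 3593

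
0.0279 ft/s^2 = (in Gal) 1 ft/s^2 = 0.3048 m/s^2, so 0.0279 ft/s^2 = 0.0279 * 0.3048 = 0.00850392 m/s^2. 1 Gal = 0.01 m/s^2, so 0.00850392 m/s^2 = 0.00850392 / 0.01 = 0.850392 Gal ≈ 0.8504 Gal (4 s.f.). Final answer: 0.8504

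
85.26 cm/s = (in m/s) 0.8526. Check: 1 cm/s = 0.01 m/s, so 85.26 cm/s = 85.26 * 0.01 = 0.8526 m/s. Result: 0.8526 m/s.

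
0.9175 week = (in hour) 154.1. Check: 1 week = 604800 s, so 0.9175 week = 0.9175 * 604800 = 554904 s. 1 hour = 3600 s, so 554904 s = 554904 / 3600 = 154.14 hour ≈ 154.1 hour (4 s.f.).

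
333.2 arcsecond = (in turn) 0.0002571. Check: 1 arcsecond = 4.8481368e-06 rad, so 333.2 arcsecond = 333.2 * 4.8481368e-06 = 0.0016153992 rad. 1 turn = 6.2831853 rad, so 0.0016153992 rad = 0.0016153992 / 6.2831853 = 0.00025709877 turn ≈ 0.0002571 turn (4 s.f.).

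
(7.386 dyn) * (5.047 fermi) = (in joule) 3.728e-19. Check: 1 dyn = 1e-05 N, so 7.386 dyn = 7.386 * 1e-05 = 7.386e-05 N. 1 fermi = 1e-15 m, so 5.047 fermi = 5.047 * 1e-15 = 5.047e-15 m. Combine: 7.386e-05 N * 5.047e-15 m = 3.7277142e-19 J. 3.7277142e-19 J = 3.7277142e-19 joule ≈ 3.728e-19 joule (4 s.f.).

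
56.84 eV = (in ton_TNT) 1 eV = 1.6021766e-19 J, so 56.84 eV = 56.84 * 1.6021766e-19 = 9.106772e-18 J. 1 ton_TNT = 4.184e+09 J, so 9.106772e-18 J = 9.106772e-18 / 4.184e+09 = 2.1765707e-27 ton_TNT ≈ 2.177e-27 ton_TNT (4 s.f.). Final answer: 2.177e-27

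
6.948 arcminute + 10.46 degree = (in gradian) 11.75. Check: 1 arcminute = 0.00029088821 rad, so 6.948 arcminute = 6.948 * 0.00029088821 = 0.0020210913 rad. 1 degree = 0.017453293 rad, so 10.46 degree = 10.46 * 0.017453293 = 0.18256144 rad. Sum: 0.0020210913 + 0.18256144 = 0.18458253 rad. 1 gradian = 0.015707963 rad, so 0.18458253 rad = 0.18458253 / 0.015707963 = 11.750889 gradian ≈ 11.75 gradian (4 s.f.).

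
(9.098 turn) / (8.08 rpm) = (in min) 1.126. Check: 1 turn = 6.2831853 rad, so 9.098 turn = 9.098 * 6.2831853 = 57.16442 rad. 1 rpm = 0.10471976 rad/s, so 8.08 rpm = 8.08 * 0.10471976 = 0.84613562 rad/s. Combine: 57.16442 rad / 0.84613562 rad/s = 67.559406 s. 1 min = 60 s, so 67.559406 s = 67.559406 / 60 = 1.1259901 min ≈ 1.126 min (4 s.f.).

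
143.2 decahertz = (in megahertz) 0.001432. Check: 1 decahertz = 10 Hz, so 143.2 decahertz = 143.2 * 10 = 1432 Hz. 1 megahertz = 1000000 Hz, so 1432 Hz = 1432 / 1000000 = 0.001432 megahertz.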